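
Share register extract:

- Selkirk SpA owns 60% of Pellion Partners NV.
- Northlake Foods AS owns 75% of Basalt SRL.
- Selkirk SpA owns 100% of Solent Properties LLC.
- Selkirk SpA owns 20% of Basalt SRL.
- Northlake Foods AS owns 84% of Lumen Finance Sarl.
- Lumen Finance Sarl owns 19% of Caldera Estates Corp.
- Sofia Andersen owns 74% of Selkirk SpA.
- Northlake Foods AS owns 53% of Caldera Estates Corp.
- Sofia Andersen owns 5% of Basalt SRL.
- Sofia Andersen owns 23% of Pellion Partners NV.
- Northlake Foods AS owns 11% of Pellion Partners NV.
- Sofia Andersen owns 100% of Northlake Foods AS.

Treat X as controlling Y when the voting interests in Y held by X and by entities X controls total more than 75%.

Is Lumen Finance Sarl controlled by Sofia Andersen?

Sofia holds 100% of Northlake, so Sofia controls Northlake.
Northlake holds 84% of Lumen, so Sofia controls Lumen.

Yes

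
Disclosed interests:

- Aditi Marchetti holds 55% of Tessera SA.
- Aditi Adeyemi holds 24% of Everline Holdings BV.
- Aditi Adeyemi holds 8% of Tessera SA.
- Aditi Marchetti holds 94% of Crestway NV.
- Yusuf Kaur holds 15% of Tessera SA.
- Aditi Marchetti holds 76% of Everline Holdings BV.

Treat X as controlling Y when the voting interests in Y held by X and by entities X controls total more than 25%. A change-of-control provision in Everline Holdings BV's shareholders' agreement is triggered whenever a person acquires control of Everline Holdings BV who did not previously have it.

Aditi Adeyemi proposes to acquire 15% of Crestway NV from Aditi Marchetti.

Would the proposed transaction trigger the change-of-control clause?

The purchase adds only to Aditi Adeyemi's holdings (Aditi Marchetti's stake shrinks), so Aditi Adeyemi is the only person who could newly come to control Everline.
Aditi Adeyemi's largest direct stake is 24% in Everline, which does not meet the threshold, so Aditi Adeyemi controls no company.
In Everline, Aditi Adeyemi's side holds only 24%, not > 25%.
So before the transaction, Aditi Adeyemi does not control Everline.
After the purchase, Aditi Adeyemi holds 15% of Crestway directly, and Aditi Marchetti's stake falls to 79%.
Aditi Adeyemi's side now holds 15% of Crestway, not > 25%, so Aditi Adeyemi still does not control Crestway.
After the transaction, Aditi Adeyemi's side holds 24% of Everline, not > 25%, so Aditi Adeyemi still does not control Everline.
No new person acquires control, so the clause is not triggered.

No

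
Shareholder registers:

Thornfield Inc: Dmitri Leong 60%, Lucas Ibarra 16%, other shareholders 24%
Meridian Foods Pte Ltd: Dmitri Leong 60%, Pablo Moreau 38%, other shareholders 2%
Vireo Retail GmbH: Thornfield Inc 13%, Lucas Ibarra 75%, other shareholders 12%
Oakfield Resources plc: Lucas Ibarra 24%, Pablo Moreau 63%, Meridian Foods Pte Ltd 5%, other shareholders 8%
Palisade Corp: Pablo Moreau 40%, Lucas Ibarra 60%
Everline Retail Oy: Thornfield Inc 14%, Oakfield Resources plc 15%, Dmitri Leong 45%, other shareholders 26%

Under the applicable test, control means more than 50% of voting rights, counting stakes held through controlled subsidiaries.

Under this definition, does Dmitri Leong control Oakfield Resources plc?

Dmitri holds 60% of Thornfield, so Dmitri controls Thornfield.
Dmitri holds 60% of Meridian, so Dmitri controls Meridian.
Thornfield and Dmitri together hold 14% + 45% = 59% of Everline, so Dmitri controls Everline.
In Oakfield, Dmitri's side holds only 5%, not > 50%.
So Dmitri does not control Oakfield.

No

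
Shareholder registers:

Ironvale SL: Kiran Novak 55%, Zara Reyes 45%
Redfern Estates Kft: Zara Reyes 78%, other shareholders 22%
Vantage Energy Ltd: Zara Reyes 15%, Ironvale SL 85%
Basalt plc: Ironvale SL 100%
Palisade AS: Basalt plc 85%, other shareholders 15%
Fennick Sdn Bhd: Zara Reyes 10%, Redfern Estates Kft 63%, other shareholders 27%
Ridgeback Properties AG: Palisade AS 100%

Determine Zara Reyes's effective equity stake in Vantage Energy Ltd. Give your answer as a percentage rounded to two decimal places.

53.25%

Zara reaches Vantage along 2 paths.
Direct stake: 15% = 15%.
Via Ironvale: 45% × 85% = 38.25%.
Total: 15% + 38.25% = 53.25%.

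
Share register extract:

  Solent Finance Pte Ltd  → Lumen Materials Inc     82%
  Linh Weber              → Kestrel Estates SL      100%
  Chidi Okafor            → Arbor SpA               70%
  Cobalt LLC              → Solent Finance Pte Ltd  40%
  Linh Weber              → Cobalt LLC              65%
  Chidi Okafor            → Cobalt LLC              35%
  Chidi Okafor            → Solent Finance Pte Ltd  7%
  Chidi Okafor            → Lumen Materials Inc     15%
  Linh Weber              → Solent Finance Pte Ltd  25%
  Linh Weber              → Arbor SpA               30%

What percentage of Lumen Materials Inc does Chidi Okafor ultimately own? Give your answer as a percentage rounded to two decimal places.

Chidi reaches Lumen along 3 paths.
Via Solent: 7% × 82% = 5.74%.
Via Cobalt → Solent: 35% × 40% × 82% = 11.48%.
Direct stake: 15% = 15%.
Total: 5.74% + 11.48% + 15% = 32.22%.

32.22%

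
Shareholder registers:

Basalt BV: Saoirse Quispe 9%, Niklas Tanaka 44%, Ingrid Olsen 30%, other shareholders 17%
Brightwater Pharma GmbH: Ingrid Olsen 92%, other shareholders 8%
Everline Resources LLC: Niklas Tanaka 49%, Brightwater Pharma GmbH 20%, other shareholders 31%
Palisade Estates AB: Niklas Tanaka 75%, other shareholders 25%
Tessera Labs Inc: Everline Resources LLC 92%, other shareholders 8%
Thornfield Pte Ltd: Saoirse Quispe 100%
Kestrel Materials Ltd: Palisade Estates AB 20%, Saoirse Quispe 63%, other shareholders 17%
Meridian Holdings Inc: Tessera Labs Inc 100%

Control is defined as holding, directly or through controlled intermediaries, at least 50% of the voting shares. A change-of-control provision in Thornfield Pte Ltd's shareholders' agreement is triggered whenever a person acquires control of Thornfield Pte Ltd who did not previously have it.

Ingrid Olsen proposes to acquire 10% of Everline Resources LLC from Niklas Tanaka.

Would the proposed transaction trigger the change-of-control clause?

The purchase adds only to Ingrid's holdings (Niklas's stake shrinks), so Ingrid is the only person who could newly come to control Thornfield.
Ingrid holds 92% of Brightwater, so Ingrid controls Brightwater.
Neither Ingrid nor any entity Ingrid controls holds any voting interest in Thornfield.
So before the transaction, Ingrid does not control Thornfield.
After the purchase, Ingrid holds 10% of Everline directly, and Niklas's stake falls to 39%.
Ingrid's side now holds 20% + 10% = 30% of Everline, not ≥ 50%, so Ingrid still does not control Everline.
After the transaction, neither Ingrid nor any entity Ingrid controls holds a voting interest in Thornfield, so Ingrid still does not control it.
No new person acquires control, so the clause is not triggered.

No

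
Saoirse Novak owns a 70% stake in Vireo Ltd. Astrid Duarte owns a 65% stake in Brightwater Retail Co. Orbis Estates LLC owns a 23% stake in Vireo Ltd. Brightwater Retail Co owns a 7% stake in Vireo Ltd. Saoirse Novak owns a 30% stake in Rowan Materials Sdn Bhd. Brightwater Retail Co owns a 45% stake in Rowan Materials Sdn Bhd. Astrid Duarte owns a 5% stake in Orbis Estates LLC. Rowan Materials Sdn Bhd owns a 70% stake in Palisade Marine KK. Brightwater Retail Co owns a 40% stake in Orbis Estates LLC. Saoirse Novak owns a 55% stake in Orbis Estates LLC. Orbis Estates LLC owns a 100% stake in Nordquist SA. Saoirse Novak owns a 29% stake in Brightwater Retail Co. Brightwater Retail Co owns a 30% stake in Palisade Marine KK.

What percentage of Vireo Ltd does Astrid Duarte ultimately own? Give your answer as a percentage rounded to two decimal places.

Astrid reaches Vireo along 3 paths.
Via Brightwater: 65% × 7% = 4.55%.
Via Orbis: 5% × 23% = 1.15%.
Via Brightwater → Orbis: 65% × 40% × 23% = 5.98%.
Total: 4.55% + 1.15% + 5.98% = 11.68%.

11.68%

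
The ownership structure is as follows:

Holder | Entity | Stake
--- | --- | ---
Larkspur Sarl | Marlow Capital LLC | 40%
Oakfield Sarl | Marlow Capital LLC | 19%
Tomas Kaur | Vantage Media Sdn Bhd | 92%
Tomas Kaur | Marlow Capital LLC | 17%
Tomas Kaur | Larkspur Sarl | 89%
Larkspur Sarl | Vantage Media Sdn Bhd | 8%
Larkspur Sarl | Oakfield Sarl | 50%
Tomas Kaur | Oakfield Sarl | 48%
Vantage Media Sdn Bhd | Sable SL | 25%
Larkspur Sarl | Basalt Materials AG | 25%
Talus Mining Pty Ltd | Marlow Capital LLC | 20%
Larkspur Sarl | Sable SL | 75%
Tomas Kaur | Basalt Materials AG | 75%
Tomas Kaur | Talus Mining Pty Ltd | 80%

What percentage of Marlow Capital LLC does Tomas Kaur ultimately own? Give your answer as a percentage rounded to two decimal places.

86.18%

Tomas reaches Marlow along 5 paths.
Via Talus: 80% × 20% = 16%.
Via Larkspur → Oakfield: 89% × 50% × 19% = 8.455%.
Via Oakfield: 48% × 19% = 9.12%.
Via Larkspur: 89% × 40% = 35.6%.
Direct stake: 17% = 17%.
Total: 16% + 8.455% + 9.12% + 35.6% + 17% = 86.175%.
Rounded: 86.18%.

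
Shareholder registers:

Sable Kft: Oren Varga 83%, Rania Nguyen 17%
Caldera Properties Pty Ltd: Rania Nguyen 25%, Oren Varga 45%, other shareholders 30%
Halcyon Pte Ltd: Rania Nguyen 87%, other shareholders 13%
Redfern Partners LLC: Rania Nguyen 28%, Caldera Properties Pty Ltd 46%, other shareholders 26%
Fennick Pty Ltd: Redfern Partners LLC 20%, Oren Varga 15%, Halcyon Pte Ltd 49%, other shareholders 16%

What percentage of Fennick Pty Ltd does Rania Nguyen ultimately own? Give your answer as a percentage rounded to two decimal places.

Rania reaches Fennick along 3 paths.
Via Redfern: 28% × 20% = 5.6%.
Via Caldera → Redfern: 25% × 46% × 20% = 2.3%.
Via Halcyon: 87% × 49% = 42.63%.
Total: 5.6% + 2.3% + 42.63% = 50.53%.

50.53%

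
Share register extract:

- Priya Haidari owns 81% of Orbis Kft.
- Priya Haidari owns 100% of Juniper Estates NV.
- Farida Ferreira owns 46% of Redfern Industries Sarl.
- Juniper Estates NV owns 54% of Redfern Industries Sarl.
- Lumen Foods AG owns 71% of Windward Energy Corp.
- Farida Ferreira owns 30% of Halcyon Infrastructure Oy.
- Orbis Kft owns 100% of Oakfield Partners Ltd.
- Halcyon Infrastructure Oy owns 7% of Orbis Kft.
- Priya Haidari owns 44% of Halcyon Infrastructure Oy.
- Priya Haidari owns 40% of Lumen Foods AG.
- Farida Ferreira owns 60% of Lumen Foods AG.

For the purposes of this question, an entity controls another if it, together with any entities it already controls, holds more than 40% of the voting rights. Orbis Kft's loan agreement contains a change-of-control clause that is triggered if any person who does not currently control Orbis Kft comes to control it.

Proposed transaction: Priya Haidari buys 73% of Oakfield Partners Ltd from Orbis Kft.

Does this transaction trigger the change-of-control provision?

The purchase adds only to Priya's holdings (Orbis's stake shrinks), so Priya is the only person who could newly come to control Orbis.
Priya holds 44% of Halcyon, so Priya controls Halcyon.
Priya and Halcyon together hold 81% + 7% = 88% of Orbis, so Priya controls Orbis.
So Priya already controls Orbis before the transaction.
After the purchase, Priya holds 73% of Oakfield directly, and Orbis's stake falls to 27%.
Priya controlled Orbis already, so this is not a new person acquiring control; every other person's position is unchanged or reduced.
No new person acquires control, so the clause is not triggered.

No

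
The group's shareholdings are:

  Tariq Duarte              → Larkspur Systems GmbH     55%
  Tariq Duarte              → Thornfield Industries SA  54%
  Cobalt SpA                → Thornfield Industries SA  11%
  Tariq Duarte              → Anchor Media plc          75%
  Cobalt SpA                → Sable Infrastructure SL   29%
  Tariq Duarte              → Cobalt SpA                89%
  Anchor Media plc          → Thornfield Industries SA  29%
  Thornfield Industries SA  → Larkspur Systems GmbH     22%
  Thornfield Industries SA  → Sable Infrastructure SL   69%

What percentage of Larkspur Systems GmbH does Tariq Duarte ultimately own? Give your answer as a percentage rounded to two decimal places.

73.82%

Tariq reaches Larkspur along 4 paths.
Via Anchor → Thornfield: 75% × 29% × 22% = 4.785%.
Via Thornfield: 54% × 22% = 11.88%.
Via Cobalt → Thornfield: 89% × 11% × 22% = 2.1538%.
Direct stake: 55% = 55%.
Total: 4.785% + 11.88% + 2.1538% + 55% = 73.8188%.
Rounded: 73.82%.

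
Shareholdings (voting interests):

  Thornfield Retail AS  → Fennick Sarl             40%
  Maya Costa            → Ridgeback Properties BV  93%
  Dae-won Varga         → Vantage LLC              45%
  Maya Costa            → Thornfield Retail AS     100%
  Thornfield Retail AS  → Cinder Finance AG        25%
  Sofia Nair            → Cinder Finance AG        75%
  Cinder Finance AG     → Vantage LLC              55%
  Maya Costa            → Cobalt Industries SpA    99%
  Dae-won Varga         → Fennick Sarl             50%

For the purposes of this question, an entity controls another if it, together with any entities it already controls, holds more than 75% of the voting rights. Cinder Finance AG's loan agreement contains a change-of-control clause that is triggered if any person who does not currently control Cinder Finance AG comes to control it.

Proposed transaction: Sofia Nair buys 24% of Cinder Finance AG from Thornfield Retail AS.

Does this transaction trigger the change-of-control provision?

The purchase adds only to Sofia's holdings (Thornfield's stake shrinks), so Sofia is the only person who could newly come to control Cinder.
Sofia's largest direct stake is 75% in Cinder, which does not meet the threshold, so Sofia controls no company.
In Cinder, Sofia's side holds only 75%, not > 75%.
So before the transaction, Sofia does not control Cinder.
After the purchase, Sofia's direct stake in Cinder rises to 75% + 24% = 99%, and Thornfield's stake falls to 1%.
Sofia holds 99% of Cinder, so Sofia controls Cinder.
Sofia did not control Cinder before and does after, so the clause is triggered.

Yes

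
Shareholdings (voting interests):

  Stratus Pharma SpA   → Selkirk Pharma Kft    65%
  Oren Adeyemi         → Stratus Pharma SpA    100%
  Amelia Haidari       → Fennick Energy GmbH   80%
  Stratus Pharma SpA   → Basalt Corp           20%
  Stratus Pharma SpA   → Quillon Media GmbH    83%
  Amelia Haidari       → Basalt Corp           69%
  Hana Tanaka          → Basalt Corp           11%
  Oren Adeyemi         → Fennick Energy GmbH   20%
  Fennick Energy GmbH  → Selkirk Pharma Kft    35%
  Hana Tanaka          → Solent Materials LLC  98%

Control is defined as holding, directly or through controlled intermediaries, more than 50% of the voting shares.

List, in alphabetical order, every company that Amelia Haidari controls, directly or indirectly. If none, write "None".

Basalt Corp, Fennick Energy GmbH

Amelia holds 80% of Fennick, so Amelia controls Fennick.
Amelia holds 69% of Basalt, so Amelia controls Basalt.
No other company's threshold is met.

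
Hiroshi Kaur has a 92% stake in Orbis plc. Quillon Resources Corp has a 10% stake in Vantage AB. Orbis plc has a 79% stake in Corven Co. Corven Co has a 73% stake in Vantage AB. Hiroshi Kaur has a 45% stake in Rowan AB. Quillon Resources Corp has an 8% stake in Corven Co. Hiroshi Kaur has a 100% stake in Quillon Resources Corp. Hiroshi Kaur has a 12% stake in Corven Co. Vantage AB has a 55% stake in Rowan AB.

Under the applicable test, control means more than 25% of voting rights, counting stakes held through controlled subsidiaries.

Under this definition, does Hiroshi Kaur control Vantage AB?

Yes

Hiroshi holds 100% of Quillon, so Hiroshi controls Quillon.
Hiroshi holds 92% of Orbis, so Hiroshi controls Orbis.
Quillon and Orbis and Hiroshi together hold 8% + 79% + 12% = 99% of Corven, so Hiroshi controls Corven.
Quillon and Corven together hold 10% + 73% = 83% of Vantage, so Hiroshi controls Vantage.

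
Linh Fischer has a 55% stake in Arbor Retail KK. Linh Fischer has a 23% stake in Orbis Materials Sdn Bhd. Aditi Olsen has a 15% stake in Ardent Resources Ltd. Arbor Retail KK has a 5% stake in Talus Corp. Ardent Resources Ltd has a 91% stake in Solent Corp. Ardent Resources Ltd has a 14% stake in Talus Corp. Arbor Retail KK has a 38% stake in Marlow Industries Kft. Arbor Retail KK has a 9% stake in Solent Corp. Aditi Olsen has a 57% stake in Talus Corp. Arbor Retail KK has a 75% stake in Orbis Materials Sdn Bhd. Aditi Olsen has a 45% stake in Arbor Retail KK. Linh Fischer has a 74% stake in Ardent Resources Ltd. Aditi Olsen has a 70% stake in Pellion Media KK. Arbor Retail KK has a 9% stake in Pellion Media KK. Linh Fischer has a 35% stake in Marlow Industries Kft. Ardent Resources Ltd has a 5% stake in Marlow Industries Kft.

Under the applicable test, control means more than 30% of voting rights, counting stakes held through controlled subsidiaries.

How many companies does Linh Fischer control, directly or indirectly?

Linh holds 74% of Ardent, so Linh controls Ardent.
Linh holds 55% of Arbor, so Linh controls Arbor.
Linh and Arbor and Ardent together hold 35% + 38% + 5% = 78% of Marlow, so Linh controls Marlow.
Arbor and Linh together hold 75% + 23% = 98% of Orbis, so Linh controls Orbis.
Arbor and Ardent together hold 9% + 91% = 100% of Solent, so Linh controls Solent.
No other company's threshold is met.
Linh controls 5 companies.

5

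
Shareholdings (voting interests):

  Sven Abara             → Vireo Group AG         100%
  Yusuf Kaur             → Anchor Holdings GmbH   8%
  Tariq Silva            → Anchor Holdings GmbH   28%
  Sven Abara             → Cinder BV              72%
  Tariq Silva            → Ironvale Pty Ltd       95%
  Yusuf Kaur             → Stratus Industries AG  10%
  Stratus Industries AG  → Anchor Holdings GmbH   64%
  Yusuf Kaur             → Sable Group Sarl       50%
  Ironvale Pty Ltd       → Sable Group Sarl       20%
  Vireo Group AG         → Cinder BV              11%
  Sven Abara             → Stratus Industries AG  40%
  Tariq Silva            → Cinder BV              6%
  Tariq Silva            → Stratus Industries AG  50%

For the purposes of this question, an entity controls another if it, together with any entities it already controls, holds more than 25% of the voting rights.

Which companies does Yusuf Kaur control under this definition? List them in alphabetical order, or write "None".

Sable Group Sarl

Yusuf holds 50% of Sable, so Yusuf controls Sable.
No other company's threshold is met.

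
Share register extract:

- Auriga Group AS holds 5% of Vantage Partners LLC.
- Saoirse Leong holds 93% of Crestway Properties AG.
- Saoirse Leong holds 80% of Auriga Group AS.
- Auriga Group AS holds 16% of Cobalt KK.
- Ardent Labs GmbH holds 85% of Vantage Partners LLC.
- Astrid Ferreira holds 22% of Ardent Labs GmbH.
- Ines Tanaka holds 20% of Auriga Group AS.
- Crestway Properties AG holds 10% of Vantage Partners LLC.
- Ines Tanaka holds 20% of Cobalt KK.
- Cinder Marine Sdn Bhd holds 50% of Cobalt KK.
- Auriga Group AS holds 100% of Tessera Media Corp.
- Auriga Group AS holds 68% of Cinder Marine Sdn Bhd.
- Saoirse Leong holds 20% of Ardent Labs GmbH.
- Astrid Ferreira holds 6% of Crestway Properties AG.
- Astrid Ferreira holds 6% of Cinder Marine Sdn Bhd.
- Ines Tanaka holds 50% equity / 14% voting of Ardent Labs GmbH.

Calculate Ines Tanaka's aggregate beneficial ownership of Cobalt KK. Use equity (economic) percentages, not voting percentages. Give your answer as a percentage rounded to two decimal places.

Ines reaches Cobalt along 3 paths.
Via Auriga: 20% × 16% = 3.2%.
Via Auriga → Cinder: 20% × 68% × 50% = 6.8%.
Direct stake: 20% = 20%.
Total: 3.2% + 6.8% + 20% = 30%.
Rounded: 30.00%.

30.00%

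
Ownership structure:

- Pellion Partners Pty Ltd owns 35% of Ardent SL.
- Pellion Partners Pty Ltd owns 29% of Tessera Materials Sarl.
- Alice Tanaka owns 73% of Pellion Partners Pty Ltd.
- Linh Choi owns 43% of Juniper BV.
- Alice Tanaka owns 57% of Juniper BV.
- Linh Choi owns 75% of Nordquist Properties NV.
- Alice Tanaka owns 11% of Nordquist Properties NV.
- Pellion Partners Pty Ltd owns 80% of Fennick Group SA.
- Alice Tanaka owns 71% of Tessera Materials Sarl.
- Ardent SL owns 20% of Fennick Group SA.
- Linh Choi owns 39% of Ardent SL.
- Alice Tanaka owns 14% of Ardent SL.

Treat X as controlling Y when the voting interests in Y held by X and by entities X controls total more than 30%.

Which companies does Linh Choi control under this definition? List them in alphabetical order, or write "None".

Ardent SL, Juniper BV, Nordquist Properties NV

Linh holds 75% of Nordquist, so Linh controls Nordquist.
Linh holds 43% of Juniper, so Linh controls Juniper.
Linh holds 39% of Ardent, so Linh controls Ardent.
No other company's threshold is met.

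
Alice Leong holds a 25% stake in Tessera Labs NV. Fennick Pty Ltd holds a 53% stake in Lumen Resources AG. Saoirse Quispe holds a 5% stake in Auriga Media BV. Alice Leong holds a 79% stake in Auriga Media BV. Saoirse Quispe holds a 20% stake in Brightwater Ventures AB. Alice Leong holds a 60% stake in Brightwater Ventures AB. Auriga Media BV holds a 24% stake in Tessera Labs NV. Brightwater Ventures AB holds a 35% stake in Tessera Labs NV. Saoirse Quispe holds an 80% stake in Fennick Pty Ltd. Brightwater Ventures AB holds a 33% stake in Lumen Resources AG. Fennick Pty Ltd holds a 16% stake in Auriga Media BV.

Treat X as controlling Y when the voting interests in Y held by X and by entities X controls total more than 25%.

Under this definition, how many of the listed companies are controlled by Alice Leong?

Alice holds 60% of Brightwater, so Alice controls Brightwater.
Alice holds 79% of Auriga, so Alice controls Auriga.
Brightwater and Alice and Auriga together hold 35% + 25% + 24% = 84% of Tessera, so Alice controls Tessera.
Brightwater holds 33% of Lumen, so Alice controls Lumen.
No other company's threshold is met.
Alice controls 4 companies.

4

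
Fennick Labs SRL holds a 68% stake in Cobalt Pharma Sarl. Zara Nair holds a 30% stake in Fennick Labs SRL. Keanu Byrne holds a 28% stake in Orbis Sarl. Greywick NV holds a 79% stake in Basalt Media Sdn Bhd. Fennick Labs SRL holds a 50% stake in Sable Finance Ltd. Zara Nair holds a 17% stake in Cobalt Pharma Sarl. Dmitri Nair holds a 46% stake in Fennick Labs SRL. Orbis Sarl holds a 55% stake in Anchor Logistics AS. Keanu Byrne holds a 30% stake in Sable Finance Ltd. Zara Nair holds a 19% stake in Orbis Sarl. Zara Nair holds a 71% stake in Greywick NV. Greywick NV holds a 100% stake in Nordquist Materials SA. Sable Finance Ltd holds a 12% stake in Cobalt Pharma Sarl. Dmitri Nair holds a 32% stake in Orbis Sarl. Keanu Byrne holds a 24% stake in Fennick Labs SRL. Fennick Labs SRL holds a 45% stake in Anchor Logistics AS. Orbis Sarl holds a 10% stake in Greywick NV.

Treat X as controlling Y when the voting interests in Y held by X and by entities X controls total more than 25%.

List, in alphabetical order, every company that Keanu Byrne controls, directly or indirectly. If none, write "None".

Anchor Logistics AS, Orbis Sarl, Sable Finance Ltd

Keanu holds 28% of Orbis, so Keanu controls Orbis.
Keanu holds 30% of Sable, so Keanu controls Sable.
Orbis holds 55% of Anchor, so Keanu controls Anchor.
No other company's threshold is met.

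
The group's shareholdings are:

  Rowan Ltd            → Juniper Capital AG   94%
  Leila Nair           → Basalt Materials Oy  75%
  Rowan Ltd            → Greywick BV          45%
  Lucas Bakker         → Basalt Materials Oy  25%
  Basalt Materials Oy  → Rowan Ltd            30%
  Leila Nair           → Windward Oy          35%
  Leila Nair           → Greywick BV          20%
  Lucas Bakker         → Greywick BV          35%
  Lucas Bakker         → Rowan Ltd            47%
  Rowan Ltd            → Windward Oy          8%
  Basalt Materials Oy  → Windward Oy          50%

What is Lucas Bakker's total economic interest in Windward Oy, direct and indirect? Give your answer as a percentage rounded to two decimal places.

Lucas reaches Windward along 3 paths.
Via Basalt: 25% × 50% = 12.5%.
Via Basalt → Rowan: 25% × 30% × 8% = 0.6%.
Via Rowan: 47% × 8% = 3.76%.
Total: 12.5% + 0.6% + 3.76% = 16.86%.

16.86%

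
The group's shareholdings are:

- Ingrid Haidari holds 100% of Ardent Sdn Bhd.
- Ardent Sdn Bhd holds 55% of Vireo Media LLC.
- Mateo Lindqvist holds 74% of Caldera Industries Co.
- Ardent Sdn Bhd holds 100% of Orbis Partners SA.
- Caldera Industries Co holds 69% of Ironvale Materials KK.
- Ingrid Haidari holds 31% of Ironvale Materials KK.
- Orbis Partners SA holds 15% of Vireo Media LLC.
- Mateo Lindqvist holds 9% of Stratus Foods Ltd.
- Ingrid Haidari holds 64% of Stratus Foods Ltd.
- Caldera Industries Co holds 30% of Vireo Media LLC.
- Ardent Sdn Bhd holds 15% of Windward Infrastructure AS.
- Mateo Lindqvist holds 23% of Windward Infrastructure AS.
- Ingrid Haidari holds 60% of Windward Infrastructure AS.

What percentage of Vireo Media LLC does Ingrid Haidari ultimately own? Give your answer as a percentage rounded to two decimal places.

70.00%

Ingrid reaches Vireo along 2 paths.
Via Ardent: 100% × 55% = 55%.
Via Ardent → Orbis: 100% × 100% × 15% = 15%.
Total: 55% + 15% = 70%.
Rounded: 70.00%.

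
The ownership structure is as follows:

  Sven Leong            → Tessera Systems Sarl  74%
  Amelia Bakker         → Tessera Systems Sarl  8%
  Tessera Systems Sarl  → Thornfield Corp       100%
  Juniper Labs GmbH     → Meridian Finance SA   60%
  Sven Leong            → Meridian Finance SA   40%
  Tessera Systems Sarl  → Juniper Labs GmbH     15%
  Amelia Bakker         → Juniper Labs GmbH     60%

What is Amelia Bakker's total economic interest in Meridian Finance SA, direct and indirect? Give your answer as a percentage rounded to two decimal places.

36.72%

Amelia reaches Meridian along 2 paths.
Via Tessera → Juniper: 8% × 15% × 60% = 0.72%.
Via Juniper: 60% × 60% = 36%.
Total: 0.72% + 36% = 36.72%.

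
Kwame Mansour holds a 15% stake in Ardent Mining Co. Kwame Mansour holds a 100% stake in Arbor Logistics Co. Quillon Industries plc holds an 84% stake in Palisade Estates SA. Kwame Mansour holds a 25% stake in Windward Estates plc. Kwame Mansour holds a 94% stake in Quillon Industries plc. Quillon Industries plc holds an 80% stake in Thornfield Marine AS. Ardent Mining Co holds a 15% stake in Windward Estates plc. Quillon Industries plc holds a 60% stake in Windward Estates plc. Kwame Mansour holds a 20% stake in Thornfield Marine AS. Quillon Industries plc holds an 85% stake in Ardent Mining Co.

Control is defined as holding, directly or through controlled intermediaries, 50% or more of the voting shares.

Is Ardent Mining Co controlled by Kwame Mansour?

Yes

Kwame holds 94% of Quillon, so Kwame controls Quillon.
Quillon and Kwame together hold 85% + 15% = 100% of Ardent, so Kwame controls Ardent.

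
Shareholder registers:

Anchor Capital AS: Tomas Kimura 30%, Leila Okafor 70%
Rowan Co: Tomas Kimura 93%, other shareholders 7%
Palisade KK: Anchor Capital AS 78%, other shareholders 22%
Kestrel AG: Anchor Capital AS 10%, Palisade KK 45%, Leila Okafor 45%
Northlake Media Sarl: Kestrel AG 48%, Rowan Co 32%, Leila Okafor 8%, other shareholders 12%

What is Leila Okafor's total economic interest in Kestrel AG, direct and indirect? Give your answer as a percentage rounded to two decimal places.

Leila reaches Kestrel along 3 paths.
Via Anchor: 70% × 10% = 7%.
Via Anchor → Palisade: 70% × 78% × 45% = 24.57%.
Direct stake: 45% = 45%.
Total: 7% + 24.57% + 45% = 76.57%.

76.57%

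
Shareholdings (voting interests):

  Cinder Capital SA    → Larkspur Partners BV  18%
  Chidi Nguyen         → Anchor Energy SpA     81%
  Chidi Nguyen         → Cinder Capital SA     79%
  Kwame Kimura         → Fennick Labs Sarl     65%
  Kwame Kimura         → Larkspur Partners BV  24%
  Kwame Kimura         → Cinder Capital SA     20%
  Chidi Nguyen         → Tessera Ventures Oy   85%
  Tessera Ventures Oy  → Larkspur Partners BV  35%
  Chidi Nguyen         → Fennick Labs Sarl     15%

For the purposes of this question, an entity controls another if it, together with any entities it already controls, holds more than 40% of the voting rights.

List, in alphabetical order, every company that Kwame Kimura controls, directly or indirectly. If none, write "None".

Fennick Labs Sarl

Kwame holds 65% of Fennick, so Kwame controls Fennick.
No other company's threshold is met.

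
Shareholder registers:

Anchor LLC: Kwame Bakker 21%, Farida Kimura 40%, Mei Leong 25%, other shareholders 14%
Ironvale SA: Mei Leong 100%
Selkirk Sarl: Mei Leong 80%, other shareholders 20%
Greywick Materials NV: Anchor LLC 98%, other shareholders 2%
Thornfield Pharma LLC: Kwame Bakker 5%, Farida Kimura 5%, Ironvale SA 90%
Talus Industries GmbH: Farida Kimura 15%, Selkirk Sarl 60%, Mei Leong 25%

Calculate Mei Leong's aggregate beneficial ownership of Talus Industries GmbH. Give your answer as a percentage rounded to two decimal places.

Mei reaches Talus along 2 paths.
Via Selkirk: 80% × 60% = 48%.
Direct stake: 25% = 25%.
Total: 48% + 25% = 73%.
Rounded: 73.00%.

73.00%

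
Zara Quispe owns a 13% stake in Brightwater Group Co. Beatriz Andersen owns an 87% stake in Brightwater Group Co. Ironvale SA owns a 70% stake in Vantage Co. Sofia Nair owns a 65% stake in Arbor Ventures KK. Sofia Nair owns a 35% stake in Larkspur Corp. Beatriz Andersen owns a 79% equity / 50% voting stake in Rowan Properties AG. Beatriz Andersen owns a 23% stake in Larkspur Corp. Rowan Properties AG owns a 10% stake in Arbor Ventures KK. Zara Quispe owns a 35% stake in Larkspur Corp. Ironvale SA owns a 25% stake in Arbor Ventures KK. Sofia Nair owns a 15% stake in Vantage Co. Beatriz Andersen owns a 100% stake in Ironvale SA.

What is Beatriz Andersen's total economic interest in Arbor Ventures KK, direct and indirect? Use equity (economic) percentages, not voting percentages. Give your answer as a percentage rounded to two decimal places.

32.90%

Beatriz reaches Arbor along 2 paths.
Via Rowan: 79% × 10% = 7.9%.
Via Ironvale: 100% × 25% = 25%.
Total: 7.9% + 25% = 32.9%.
Rounded: 32.90%.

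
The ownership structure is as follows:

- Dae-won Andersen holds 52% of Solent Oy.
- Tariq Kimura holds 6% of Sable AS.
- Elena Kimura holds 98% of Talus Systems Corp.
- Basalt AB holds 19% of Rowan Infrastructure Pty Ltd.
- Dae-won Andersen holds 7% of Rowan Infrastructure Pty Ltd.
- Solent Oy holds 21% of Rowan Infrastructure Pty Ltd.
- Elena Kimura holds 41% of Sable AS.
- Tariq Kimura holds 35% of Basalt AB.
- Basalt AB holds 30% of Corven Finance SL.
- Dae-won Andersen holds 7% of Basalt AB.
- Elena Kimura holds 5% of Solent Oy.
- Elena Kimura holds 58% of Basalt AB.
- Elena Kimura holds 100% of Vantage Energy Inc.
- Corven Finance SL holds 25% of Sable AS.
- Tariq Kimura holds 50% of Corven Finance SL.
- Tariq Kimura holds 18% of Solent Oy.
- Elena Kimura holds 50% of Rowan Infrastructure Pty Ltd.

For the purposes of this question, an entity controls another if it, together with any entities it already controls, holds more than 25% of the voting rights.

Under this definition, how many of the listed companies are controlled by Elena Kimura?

6

Elena holds 100% of Vantage, so Elena controls Vantage.
Elena holds 58% of Basalt, so Elena controls Basalt.
Elena and Basalt together hold 50% + 19% = 69% of Rowan, so Elena controls Rowan.
Elena holds 98% of Talus, so Elena controls Talus.
Basalt holds 30% of Corven, so Elena controls Corven.
Corven and Elena together hold 25% + 41% = 66% of Sable, so Elena controls Sable.
No other company's threshold is met.
Elena controls 6 companies.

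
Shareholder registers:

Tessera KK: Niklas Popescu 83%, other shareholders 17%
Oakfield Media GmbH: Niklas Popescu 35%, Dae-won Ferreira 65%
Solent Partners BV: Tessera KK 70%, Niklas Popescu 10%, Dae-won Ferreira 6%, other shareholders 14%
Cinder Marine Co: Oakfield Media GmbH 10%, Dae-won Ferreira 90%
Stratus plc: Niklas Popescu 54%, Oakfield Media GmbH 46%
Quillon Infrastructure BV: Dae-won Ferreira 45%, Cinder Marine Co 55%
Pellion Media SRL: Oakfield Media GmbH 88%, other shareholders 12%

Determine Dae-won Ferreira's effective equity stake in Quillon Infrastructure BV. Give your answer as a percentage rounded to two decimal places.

Dae-won reaches Quillon along 3 paths.
Direct stake: 45% = 45%.
Via Oakfield → Cinder: 65% × 10% × 55% = 3.575%.
Via Cinder: 90% × 55% = 49.5%.
Total: 45% + 3.575% + 49.5% = 98.075%.
Rounded: 98.08%.

98.08%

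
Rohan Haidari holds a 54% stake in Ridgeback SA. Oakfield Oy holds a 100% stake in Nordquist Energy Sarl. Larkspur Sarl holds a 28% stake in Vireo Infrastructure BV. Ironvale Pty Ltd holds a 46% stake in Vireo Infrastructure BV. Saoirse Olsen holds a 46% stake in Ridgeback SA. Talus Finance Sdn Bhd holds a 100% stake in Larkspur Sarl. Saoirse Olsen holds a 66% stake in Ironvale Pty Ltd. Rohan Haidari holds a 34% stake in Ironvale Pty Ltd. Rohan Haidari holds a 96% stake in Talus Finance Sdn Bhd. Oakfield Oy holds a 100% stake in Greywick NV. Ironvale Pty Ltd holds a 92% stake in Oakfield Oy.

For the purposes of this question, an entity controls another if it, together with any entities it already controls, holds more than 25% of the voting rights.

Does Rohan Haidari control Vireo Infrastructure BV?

Rohan holds 96% of Talus, so Rohan controls Talus.
Talus holds 100% of Larkspur, so Rohan controls Larkspur.
Rohan holds 34% of Ironvale, so Rohan controls Ironvale.
Larkspur and Ironvale together hold 28% + 46% = 74% of Vireo, so Rohan controls Vireo.

Yes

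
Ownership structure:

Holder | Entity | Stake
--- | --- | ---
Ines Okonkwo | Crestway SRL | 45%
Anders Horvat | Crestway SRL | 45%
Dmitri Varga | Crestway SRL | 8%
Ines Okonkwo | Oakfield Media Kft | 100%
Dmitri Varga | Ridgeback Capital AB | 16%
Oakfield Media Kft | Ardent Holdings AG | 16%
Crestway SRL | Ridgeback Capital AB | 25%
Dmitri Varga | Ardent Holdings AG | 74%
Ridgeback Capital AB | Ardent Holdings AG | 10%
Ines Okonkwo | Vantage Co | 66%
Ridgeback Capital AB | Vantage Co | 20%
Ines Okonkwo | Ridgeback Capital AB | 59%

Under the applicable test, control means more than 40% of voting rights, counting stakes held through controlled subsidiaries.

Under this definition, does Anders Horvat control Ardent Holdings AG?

No

Anders holds 45% of Crestway, so Anders controls Crestway.
Neither Anders nor any entity Anders controls holds any voting interest in Ardent.
So Anders does not control Ardent.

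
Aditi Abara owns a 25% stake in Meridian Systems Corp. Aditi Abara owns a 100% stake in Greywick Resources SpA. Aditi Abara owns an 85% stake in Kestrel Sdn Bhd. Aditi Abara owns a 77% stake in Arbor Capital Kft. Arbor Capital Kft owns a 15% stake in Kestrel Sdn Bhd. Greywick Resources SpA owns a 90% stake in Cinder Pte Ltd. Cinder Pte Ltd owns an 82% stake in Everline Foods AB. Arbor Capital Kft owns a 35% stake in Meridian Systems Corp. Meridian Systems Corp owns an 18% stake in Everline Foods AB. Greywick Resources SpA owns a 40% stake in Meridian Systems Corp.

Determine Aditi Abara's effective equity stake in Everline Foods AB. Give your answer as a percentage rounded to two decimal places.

Aditi reaches Everline along 4 paths.
Via Greywick → Cinder: 100% × 90% × 82% = 73.8%.
Via Arbor → Meridian: 77% × 35% × 18% = 4.851%.
Via Greywick → Meridian: 100% × 40% × 18% = 7.2%.
Via Meridian: 25% × 18% = 4.5%.
Total: 73.8% + 4.851% + 7.2% + 4.5% = 90.351%.
Rounded: 90.35%.

90.35%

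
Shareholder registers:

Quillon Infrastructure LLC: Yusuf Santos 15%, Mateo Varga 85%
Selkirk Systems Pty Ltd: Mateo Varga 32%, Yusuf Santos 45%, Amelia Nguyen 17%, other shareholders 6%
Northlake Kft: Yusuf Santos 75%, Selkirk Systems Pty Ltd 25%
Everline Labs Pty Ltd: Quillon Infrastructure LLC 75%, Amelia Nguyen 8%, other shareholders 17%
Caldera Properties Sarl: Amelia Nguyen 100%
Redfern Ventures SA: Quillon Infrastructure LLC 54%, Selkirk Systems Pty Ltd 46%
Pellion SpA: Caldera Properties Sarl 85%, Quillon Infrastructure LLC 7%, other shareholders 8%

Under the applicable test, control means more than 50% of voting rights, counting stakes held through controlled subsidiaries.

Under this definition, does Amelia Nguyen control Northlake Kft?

No

Amelia holds 100% of Caldera, so Amelia controls Caldera.
Caldera holds 85% of Pellion, so Amelia controls Pellion.
Neither Amelia nor any entity Amelia controls holds any voting interest in Northlake.
So Amelia does not control Northlake.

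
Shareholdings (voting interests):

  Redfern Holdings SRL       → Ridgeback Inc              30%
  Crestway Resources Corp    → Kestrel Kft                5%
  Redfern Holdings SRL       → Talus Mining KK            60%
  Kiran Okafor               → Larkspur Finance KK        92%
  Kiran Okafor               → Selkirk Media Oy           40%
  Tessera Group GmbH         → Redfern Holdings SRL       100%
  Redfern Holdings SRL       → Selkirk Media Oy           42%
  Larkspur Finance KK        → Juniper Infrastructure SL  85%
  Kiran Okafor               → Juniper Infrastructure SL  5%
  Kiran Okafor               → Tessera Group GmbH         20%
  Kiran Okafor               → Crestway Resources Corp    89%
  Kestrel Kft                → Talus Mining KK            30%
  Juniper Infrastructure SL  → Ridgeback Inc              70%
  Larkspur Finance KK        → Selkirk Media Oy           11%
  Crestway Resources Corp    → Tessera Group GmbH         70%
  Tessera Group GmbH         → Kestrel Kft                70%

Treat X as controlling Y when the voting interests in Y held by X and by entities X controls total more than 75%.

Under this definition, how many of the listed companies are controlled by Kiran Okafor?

Kiran holds 89% of Crestway, so Kiran controls Crestway.
Crestway and Kiran together hold 70% + 20% = 90% of Tessera, so Kiran controls Tessera.
Kiran holds 92% of Larkspur, so Kiran controls Larkspur.
Tessera holds 100% of Redfern, so Kiran controls Redfern.
Kiran and Larkspur and Redfern together hold 40% + 11% + 42% = 93% of Selkirk, so Kiran controls Selkirk.
Kiran and Larkspur together hold 5% + 85% = 90% of Juniper, so Kiran controls Juniper.
Juniper and Redfern together hold 70% + 30% = 100% of Ridgeback, so Kiran controls Ridgeback.
No other company's threshold is met.
Kiran controls 7 companies.

7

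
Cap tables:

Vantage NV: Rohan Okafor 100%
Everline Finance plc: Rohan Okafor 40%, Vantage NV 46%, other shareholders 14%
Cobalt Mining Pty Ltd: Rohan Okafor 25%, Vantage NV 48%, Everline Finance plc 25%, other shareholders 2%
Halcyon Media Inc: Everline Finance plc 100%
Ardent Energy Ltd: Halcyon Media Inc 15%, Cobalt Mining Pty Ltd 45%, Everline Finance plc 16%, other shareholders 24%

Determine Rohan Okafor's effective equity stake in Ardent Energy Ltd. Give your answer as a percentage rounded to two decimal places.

69.19%

Rohan reaches Ardent along 8 paths.
Via Everline → Halcyon: 40% × 100% × 15% = 6%.
Via Vantage → Everline → Halcyon: 100% × 46% × 100% × 15% = 6.9%.
Via Cobalt: 25% × 45% = 11.25%.
Via Vantage → Cobalt: 100% × 48% × 45% = 21.6%.
Via Everline → Cobalt: 40% × 25% × 45% = 4.5%.
Via Vantage → Everline → Cobalt: 100% × 46% × 25% × 45% = 5.175%.
Via Everline: 40% × 16% = 6.4%.
Via Vantage → Everline: 100% × 46% × 16% = 7.36%.
Total: 6% + 6.9% + 11.25% + 21.6% + 4.5% + 5.175% + 6.4% + 7.36% = 69.185%.
Rounded: 69.19%.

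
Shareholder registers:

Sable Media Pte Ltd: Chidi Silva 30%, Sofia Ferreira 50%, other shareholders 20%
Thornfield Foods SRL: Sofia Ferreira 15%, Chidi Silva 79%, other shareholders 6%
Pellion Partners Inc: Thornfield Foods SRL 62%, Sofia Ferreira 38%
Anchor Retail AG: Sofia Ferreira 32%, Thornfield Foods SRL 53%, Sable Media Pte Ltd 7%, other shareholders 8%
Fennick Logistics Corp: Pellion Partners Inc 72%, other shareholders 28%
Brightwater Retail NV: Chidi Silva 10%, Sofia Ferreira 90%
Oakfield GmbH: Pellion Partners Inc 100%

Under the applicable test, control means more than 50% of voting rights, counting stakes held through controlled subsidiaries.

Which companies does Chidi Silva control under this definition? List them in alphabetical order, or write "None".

Anchor Retail AG, Fennick Logistics Corp, Oakfield GmbH, Pellion Partners Inc, Thornfield Foods SRL

Chidi holds 79% of Thornfield, so Chidi controls Thornfield.
Thornfield holds 62% of Pellion, so Chidi controls Pellion.
Thornfield holds 53% of Anchor, so Chidi controls Anchor.
Pellion holds 72% of Fennick, so Chidi controls Fennick.
Pellion holds 100% of Oakfield, so Chidi controls Oakfield.
No other company's threshold is met.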